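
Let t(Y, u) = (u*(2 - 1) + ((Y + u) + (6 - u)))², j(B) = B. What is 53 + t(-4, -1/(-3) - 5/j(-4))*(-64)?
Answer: -6919/9 ≈ -768.78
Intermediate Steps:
t(Y, u) = (6 + Y + u)² (t(Y, u) = (u*1 + (6 + Y))² = (u + (6 + Y))² = (6 + Y + u)²)
53 + t(-4, -1/(-3) - 5/j(-4))*(-64) = 53 + (6 - 4 + (-1/(-3) - 5/(-4)))²*(-64) = 53 + (6 - 4 + (-1*(-⅓) - 5*(-¼)))²*(-64) = 53 + (6 - 4 + (⅓ + 5/4))²*(-64) = 53 + (6 - 4 + 19/12)²*(-64) = 53 + (43/12)²*(-64) = 53 + (1849/144)*(-64) = 53 - 7396/9 = -6919/9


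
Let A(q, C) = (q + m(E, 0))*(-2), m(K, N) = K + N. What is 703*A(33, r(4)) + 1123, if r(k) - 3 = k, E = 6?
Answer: -53711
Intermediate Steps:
r(k) = 3 + k
A(q, C) = -12 - 2*q (A(q, C) = (q + (6 + 0))*(-2) = (q + 6)*(-2) = (6 + q)*(-2) = -12 - 2*q)
703*A(33, r(4)) + 1123 = 703*(-12 - 2*33) + 1123 = 703*(-12 - 66) + 1123 = 703*(-78) + 1123 = -54834 + 1123 = -53711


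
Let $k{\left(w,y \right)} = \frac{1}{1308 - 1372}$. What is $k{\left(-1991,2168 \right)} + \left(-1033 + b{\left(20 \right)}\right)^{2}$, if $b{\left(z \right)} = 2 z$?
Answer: $\frac{63107135}{64} \approx 9.8605 \cdot 10^{5}$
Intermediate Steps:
$k{\left(w,y \right)} = - \frac{1}{64}$ ($k{\left(w,y \right)} = \frac{1}{-64} = - \frac{1}{64}$)
$k{\left(-1991,2168 \right)} + \left(-1033 + b{\left(20 \right)}\right)^{2} = - \frac{1}{64} + \left(-1033 + 2 \cdot 20\right)^{2} = - \frac{1}{64} + \left(-1033 + 40\right)^{2} = - \frac{1}{64} + \left(-993\right)^{2} = - \frac{1}{64} + 986049 = \frac{63107135}{64}$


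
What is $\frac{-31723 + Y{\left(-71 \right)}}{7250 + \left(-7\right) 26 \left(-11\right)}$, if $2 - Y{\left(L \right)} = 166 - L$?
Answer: $- \frac{15979}{4626} \approx -3.4542$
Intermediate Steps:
$Y{\left(L \right)} = -164 + L$ ($Y{\left(L \right)} = 2 - \left(166 - L\right) = 2 + \left(-166 + L\right) = -164 + L$)
$\frac{-31723 + Y{\left(-71 \right)}}{7250 + \left(-7\right) 26 \left(-11\right)} = \frac{-31723 - 235}{7250 + \left(-7\right) 26 \left(-11\right)} = \frac{-31723 - 235}{7250 - -2002} = - \frac{31958}{7250 + 2002} = - \frac{31958}{9252} = \left(-31958\right) \frac{1}{9252} = - \frac{15979}{4626}$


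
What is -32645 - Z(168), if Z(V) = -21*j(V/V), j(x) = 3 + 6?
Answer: -32456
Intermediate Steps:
j(x) = 9
Z(V) = -189 (Z(V) = -21*9 = -189)
-32645 - Z(168) = -32645 - 1*(-189) = -32645 + 189 = -32456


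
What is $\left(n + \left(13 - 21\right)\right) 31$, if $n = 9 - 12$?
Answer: $-341$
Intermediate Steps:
$n = -3$ ($n = 9 - 12 = -3$)
$\left(n + \left(13 - 21\right)\right) 31 = \left(-3 + \left(13 - 21\right)\right) 31 = \left(-3 - 8\right) 31 = \left(-11\right) 31 = -341$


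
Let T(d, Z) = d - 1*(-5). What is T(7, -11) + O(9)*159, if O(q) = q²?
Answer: 12891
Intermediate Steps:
T(d, Z) = 5 + d (T(d, Z) = d + 5 = 5 + d)
T(7, -11) + O(9)*159 = (5 + 7) + 9²*159 = 12 + 81*159 = 12 + 12879 = 12891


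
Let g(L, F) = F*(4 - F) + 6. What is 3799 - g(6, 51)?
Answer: 6190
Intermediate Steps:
g(L, F) = 6 + F*(4 - F)
3799 - g(6, 51) = 3799 - (6 - 1*51² + 4*51) = 3799 - (6 - 1*2601 + 204) = 3799 - (6 - 2601 + 204) = 3799 - 1*(-2391) = 3799 + 2391 = 6190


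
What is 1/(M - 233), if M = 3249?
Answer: 1/3016 ≈ 0.00033156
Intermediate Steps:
1/(M - 233) = 1/(3249 - 233) = 1/3016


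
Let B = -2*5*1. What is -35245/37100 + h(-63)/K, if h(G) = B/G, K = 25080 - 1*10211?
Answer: -17797993/18734940 ≈ -0.94999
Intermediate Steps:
K = 14869 (K = 25080 - 10211 = 14869)
B = -10 (B = -10*1 = -10)
h(G) = -10/G
-35245/37100 + h(-63)/K = -35245/37100 - 10/(-63)/14869 = -35245*1/37100 - 10*(-1/63)*(1/14869) = -19/20 + (10/63)*(1/14869) = -19/20 + 10/936747 = -17797993/18734940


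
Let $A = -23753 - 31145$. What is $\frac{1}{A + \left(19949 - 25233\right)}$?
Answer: $- \frac{1}{60182} \approx -1.6616 \cdot 10^{-5}$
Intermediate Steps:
$A = -54898$ ($A = -23753 - 31145 = -54898$)
$\frac{1}{A + \left(19949 - 25233\right)} = \frac{1}{-54898 + \left(19949 - 25233\right)} = \frac{1}{-54898 - 5284} = \frac{1}{-60182} = - \frac{1}{60182}$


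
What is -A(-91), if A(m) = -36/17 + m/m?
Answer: 19/17 ≈ 1.1176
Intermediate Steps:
A(m) = -19/17 (A(m) = -36*1/17 + 1 = -36/17 + 1 = -19/17)
-A(-91) = -1*(-19/17) = 19/17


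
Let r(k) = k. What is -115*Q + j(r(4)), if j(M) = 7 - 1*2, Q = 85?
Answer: -9770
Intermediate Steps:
j(M) = 5 (j(M) = 7 - 2 = 5)
-115*Q + j(r(4)) = -115*85 + 5 = -9775 + 5 = -9770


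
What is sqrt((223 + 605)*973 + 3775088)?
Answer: 2*sqrt(1145183) ≈ 2140.3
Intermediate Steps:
sqrt((223 + 605)*973 + 3775088) = sqrt(828*973 + 3775088) = sqrt(805644 + 3775088) = sqrt(4580732) = 2*sqrt(1145183)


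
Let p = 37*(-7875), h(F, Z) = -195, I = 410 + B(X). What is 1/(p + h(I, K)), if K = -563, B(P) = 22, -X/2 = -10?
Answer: -1/291570 ≈ -3.4297e-6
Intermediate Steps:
X = 20 (X = -2*(-10) = 20)
I = 432 (I = 410 + 22 = 432)
p = -291375
1/(p + h(I, K)) = 1/(-291375 - 195) = 1/(-291570) = -1/291570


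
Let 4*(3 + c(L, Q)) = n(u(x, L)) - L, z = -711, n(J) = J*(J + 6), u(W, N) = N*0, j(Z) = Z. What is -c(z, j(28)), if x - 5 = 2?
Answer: -699/4 ≈ -174.75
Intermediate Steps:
x = 7 (x = 5 + 2 = 7)
u(W, N) = 0
n(J) = J*(6 + J)
c(L, Q) = -3 - L/4 (c(L, Q) = -3 + (0*(6 + 0) - L)/4 = -3 + (0*6 - L)/4 = -3 + (0 - L)/4 = -3 + (-L)/4 = -3 - L/4)
-c(z, j(28)) = -(-3 - 1/4*(-711)) = -(-3 + 711/4) = -1*699/4 = -699/4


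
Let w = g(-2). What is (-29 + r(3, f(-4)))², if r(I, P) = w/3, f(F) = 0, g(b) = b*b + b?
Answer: 7225/9 ≈ 802.78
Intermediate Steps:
g(b) = b + b² (g(b) = b² + b = b + b²)
w = 2 (w = -2*(1 - 2) = -2*(-1) = 2)
r(I, P) = ⅔ (r(I, P) = 2/3 = 2*(⅓) = ⅔)
(-29 + r(3, f(-4)))² = (-29 + ⅔)² = (-85/3)² = 7225/9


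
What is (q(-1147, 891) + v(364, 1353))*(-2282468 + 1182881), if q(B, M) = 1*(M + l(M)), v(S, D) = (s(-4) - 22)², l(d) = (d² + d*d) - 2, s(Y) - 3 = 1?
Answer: -1747216253325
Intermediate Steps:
s(Y) = 4 (s(Y) = 3 + 1 = 4)
l(d) = -2 + 2*d² (l(d) = (d² + d²) - 2 = 2*d² - 2 = -2 + 2*d²)
v(S, D) = 324 (v(S, D) = (4 - 22)² = (-18)² = 324)
q(B, M) = -2 + M + 2*M² (q(B, M) = 1*(M + (-2 + 2*M²)) = 1*(-2 + M + 2*M²) = -2 + M + 2*M²)
(q(-1147, 891) + v(364, 1353))*(-2282468 + 1182881) = ((-2 + 891 + 2*891²) + 324)*(-2282468 + 1182881) = ((-2 + 891 + 2*793881) + 324)*(-1099587) = ((-2 + 891 + 1587762) + 324)*(-1099587) = (1588651 + 324)*(-1099587) = 1588975*(-1099587) = -1747216253325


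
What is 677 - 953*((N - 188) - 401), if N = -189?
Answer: 742111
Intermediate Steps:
677 - 953*((N - 188) - 401) = 677 - 953*((-189 - 188) - 401) = 677 - 953*(-377 - 401) = 677 - 953*(-778) = 677 + 741434 = 742111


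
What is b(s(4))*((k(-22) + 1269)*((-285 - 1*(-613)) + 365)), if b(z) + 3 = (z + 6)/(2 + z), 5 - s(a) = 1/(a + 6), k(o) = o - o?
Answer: -28727622/23 ≈ -1.2490e+6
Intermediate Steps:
k(o) = 0
s(a) = 5 - 1/(6 + a) (s(a) = 5 - 1/(a + 6) = 5 - 1/(6 + a))
b(z) = -3 + (6 + z)/(2 + z) (b(z) = -3 + (z + 6)/(2 + z) = -3 + (6 + z)/(2 + z))
b(s(4))*((k(-22) + 1269)*((-285 - 1*(-613)) + 365)) = (-2*(29 + 5*4)/(6 + 4)/(2 + (29 + 5*4)/(6 + 4)))*((0 + 1269)*((-285 - 1*(-613)) + 365)) = (-2*(29 + 20)/10/(2 + (29 + 20)/10))*(1269*((-285 + 613) + 365)) = (-2*(⅒)*49/(2 + (⅒)*49))*(1269*(328 + 365)) = (-2*49/10/(2 + 49/10))*(1269*693) = -2*49/10/69/10*879417 = -2*49/10*10/69*879417 = -98/69*879417 = -28727622/23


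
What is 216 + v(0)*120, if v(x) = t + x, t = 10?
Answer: 1416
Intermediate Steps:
v(x) = 10 + x
216 + v(0)*120 = 216 + (10 + 0)*120 = 216 + 10*120 = 216 + 1200 = 1416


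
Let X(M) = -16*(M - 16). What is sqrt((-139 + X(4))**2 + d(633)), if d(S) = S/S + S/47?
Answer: sqrt(6237041)/47 ≈ 53.136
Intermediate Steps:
d(S) = 1 + S/47 (d(S) = 1 + S*(1/47) = 1 + S/47)
X(M) = 256 - 16*M (X(M) = -16*(-16 + M) = 256 - 16*M)
sqrt((-139 + X(4))**2 + d(633)) = sqrt((-139 + (256 - 16*4))**2 + (1 + (1/47)*633)) = sqrt((-139 + (256 - 64))**2 + (1 + 633/47)) = sqrt((-139 + 192)**2 + 680/47) = sqrt(53**2 + 680/47) = sqrt(2809 + 680/47) = sqrt(132703/47) = sqrt(6237041)/47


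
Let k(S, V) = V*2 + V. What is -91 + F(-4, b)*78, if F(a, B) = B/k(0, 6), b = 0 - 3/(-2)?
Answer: -169/2 ≈ -84.500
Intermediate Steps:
k(S, V) = 3*V (k(S, V) = 2*V + V = 3*V)
b = 3/2 (b = 0 - 1/2*(-3) = 0 + 3/2 = 3/2 ≈ 1.5000)
F(a, B) = B/18 (F(a, B) = B/((3*6)) = B/18)
-91 + F(-4, b)*78 = -91 + ((1/18)*(3/2))*78 = -91 + (1/12)*78 = -91 + 13/2 = -169/2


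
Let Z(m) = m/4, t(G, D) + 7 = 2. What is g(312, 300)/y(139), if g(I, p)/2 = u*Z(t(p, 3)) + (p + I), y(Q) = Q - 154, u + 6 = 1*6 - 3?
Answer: -821/10 ≈ -82.100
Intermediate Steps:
t(G, D) = -5 (t(G, D) = -7 + 2 = -5)
Z(m) = m/4 (Z(m) = m*(¼) = m/4)
u = -3 (u = -6 + (1*6 - 3) = -6 + (6 - 3) = -6 + 3 = -3)
y(Q) = -154 + Q
g(I, p) = 15/2 + 2*I + 2*p (g(I, p) = 2*(-3*(-5)/4 + (p + I)) = 2*(-3*(-5/4) + (I + p)) = 2*(15/4 + (I + p)) = 2*(15/4 + I + p) = 15/2 + 2*I + 2*p)
g(312, 300)/y(139) = (15/2 + 2*312 + 2*300)/(-154 + 139) = (15/2 + 624 + 600)/(-15) = (2463/2)*(-1/15) = -821/10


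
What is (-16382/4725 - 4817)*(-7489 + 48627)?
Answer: -936988172566/4725 ≈ -1.9830e+8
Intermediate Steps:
(-16382/4725 - 4817)*(-7489 + 48627) = (-16382*1/4725 - 4817)*41138 = (-16382/4725 - 4817)*41138 = -22776707/4725*41138 = -936988172566/4725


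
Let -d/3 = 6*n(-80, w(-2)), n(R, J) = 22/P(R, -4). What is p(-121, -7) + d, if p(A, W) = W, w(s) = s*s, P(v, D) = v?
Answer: -41/20 ≈ -2.0500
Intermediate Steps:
w(s) = s**2
n(R, J) = 22/R
d = 99/20 (d = -18*22/(-80) = -18*22*(-1/80) = -18*(-11)/40 = -3*(-33/20) = 99/20 ≈ 4.9500)
p(-121, -7) + d = -7 + 99/20 = -41/20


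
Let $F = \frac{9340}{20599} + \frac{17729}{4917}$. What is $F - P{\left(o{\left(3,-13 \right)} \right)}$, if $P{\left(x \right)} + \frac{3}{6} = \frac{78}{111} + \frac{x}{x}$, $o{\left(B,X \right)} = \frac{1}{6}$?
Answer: $\frac{21408819187}{7495110942} \approx 2.8564$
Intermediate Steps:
$o{\left(B,X \right)} = \frac{1}{6}$
$F = \frac{411124451}{101285283}$ ($F = 9340 \cdot \frac{1}{20599} + 17729 \cdot \frac{1}{4917} = \frac{9340}{20599} + \frac{17729}{4917} = \frac{411124451}{101285283} \approx 4.0591$)
$P{\left(x \right)} = \frac{89}{74}$ ($P{\left(x \right)} = - \frac{1}{2} + \left(\frac{78}{111} + \frac{x}{x}\right) = - \frac{1}{2} + \left(78 \cdot \frac{1}{111} + 1\right) = - \frac{1}{2} + \left(\frac{26}{37} + 1\right) = - \frac{1}{2} + \frac{63}{37} = \frac{89}{74}$)
$F - P{\left(o{\left(3,-13 \right)} \right)} = \frac{411124451}{101285283} - \frac{89}{74} = \frac{21408819187}{7495110942}$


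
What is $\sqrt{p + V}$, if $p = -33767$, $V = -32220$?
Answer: $i \sqrt{65987} \approx 256.88 i$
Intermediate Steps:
$\sqrt{p + V} = \sqrt{-33767 - 32220} = \sqrt{-65987} = i \sqrt{65987}$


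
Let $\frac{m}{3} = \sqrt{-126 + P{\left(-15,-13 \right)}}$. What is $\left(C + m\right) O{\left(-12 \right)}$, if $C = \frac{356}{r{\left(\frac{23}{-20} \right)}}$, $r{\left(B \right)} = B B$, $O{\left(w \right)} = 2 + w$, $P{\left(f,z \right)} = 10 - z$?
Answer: $- \frac{1424000}{529} - 30 i \sqrt{103} \approx -2691.9 - 304.47 i$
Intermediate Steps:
$r{\left(B \right)} = B^{2}$
$C = \frac{142400}{529}$ ($C = \frac{356}{\left(\frac{23}{-20}\right)^{2}} = \frac{356}{\left(23 \left(- \frac{1}{20}\right)\right)^{2}} = \frac{356}{\left(- \frac{23}{20}\right)^{2}} = \frac{356}{\frac{529}{400}} = 356 \cdot \frac{400}{529} = \frac{142400}{529} \approx 269.19$)
$m = 3 i \sqrt{103}$ ($m = 3 \sqrt{-126 + \left(10 - -13\right)} = 3 \sqrt{-126 + \left(10 + 13\right)} = 3 \sqrt{-126 + 23} = 3 \sqrt{-103} = 3 i \sqrt{103} \approx 30.447 i$)
$\left(C + m\right) O{\left(-12 \right)} = \left(\frac{142400}{529} + 3 i \sqrt{103}\right) \left(2 - 12\right) = \left(\frac{142400}{529} + 3 i \sqrt{103}\right) \left(-10\right) = - \frac{1424000}{529} - 30 i \sqrt{103}$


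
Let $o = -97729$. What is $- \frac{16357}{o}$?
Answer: $\frac{16357}{97729} \approx 0.16737$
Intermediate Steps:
$- \frac{16357}{o} = - \frac{16357}{-97729} = \left(-16357\right) \left(- \frac{1}{97729}\right) = \frac{16357}{97729}$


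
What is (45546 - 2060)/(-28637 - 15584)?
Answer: -43486/44221 ≈ -0.98338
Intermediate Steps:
(45546 - 2060)/(-28637 - 15584) = 43486/(-44221) = 43486*(-1/44221) = -43486/44221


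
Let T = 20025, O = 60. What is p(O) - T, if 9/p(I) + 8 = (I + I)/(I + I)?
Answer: -140184/7 ≈ -20026.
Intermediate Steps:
p(I) = -9/7 (p(I) = 9/(-8 + (I + I)/(I + I)) = 9/(-8 + (2*I)/((2*I))) = 9/(-8 + (2*I)*(1/(2*I))) = 9/(-8 + 1) = 9/(-7) = 9*(-⅐) = -9/7)
p(O) - T = -9/7 - 1*20025 = -9/7 - 20025 = -140184/7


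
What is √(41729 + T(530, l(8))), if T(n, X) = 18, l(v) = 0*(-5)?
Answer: √41747 ≈ 204.32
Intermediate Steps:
l(v) = 0
√(41729 + T(530, l(8))) = √(41729 + 18) = √41747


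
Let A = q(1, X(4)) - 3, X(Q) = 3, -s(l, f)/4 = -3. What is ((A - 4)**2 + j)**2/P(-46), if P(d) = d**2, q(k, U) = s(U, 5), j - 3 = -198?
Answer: 7225/529 ≈ 13.658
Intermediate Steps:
j = -195 (j = 3 - 198 = -195)
s(l, f) = 12 (s(l, f) = -4*(-3) = 12)
q(k, U) = 12
A = 9 (A = 12 - 3 = 9)
((A - 4)**2 + j)**2/P(-46) = ((9 - 4)**2 - 195)**2/((-46)**2) = (5**2 - 195)**2/2116 = (25 - 195)**2*(1/2116) = (-170)**2*(1/2116) = 28900*(1/2116) = 7225/529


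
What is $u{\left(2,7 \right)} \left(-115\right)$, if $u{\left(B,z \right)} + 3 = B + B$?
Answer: $-115$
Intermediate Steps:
$u{\left(B,z \right)} = -3 + 2 B$ ($u{\left(B,z \right)} = -3 + \left(B + B\right) = -3 + 2 B$)
$u{\left(2,7 \right)} \left(-115\right) = \left(-3 + 2 \cdot 2\right) \left(-115\right) = \left(-3 + 4\right) \left(-115\right) = 1 \left(-115\right) = -115$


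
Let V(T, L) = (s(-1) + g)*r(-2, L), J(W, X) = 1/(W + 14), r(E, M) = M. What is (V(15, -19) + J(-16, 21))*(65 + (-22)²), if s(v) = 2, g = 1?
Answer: -63135/2 ≈ -31568.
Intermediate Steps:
J(W, X) = 1/(14 + W)
V(T, L) = 3*L (V(T, L) = (2 + 1)*L = 3*L)
(V(15, -19) + J(-16, 21))*(65 + (-22)²) = (3*(-19) + 1/(14 - 16))*(65 + (-22)²) = (-57 + 1/(-2))*(65 + 484) = (-57 - ½)*549 = -115/2*549 = -63135/2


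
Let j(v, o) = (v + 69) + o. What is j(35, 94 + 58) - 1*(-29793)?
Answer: 30049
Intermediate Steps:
j(v, o) = 69 + o + v (j(v, o) = (69 + v) + o = 69 + o + v)
j(35, 94 + 58) - 1*(-29793) = (69 + (94 + 58) + 35) - 1*(-29793) = (69 + 152 + 35) + 29793 = 256 + 29793 = 30049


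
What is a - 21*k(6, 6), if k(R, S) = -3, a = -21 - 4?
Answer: 38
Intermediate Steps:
a = -25
a - 21*k(6, 6) = -25 - 21*(-3) = -25 + 63 = 38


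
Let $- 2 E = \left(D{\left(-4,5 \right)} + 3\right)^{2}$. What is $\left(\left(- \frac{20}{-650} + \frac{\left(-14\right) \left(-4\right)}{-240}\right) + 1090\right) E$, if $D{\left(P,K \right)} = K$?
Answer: $- \frac{6800336}{195} \approx -34874.0$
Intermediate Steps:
$E = -32$ ($E = - \frac{\left(5 + 3\right)^{2}}{2} = - \frac{8^{2}}{2} = \left(- \frac{1}{2}\right) 64 = -32$)
$\left(\left(- \frac{20}{-650} + \frac{\left(-14\right) \left(-4\right)}{-240}\right) + 1090\right) E = \left(\left(- \frac{20}{-650} + \frac{\left(-14\right) \left(-4\right)}{-240}\right) + 1090\right) \left(-32\right) = \left(\left(\left(-20\right) \left(- \frac{1}{650}\right) + 56 \left(- \frac{1}{240}\right)\right) + 1090\right) \left(-32\right) = \left(\left(\frac{2}{65} - \frac{7}{30}\right) + 1090\right) \left(-32\right) = \left(- \frac{79}{390} + 1090\right) \left(-32\right) = \frac{425021}{390} \left(-32\right) = - \frac{6800336}{195}$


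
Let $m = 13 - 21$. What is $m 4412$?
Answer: $-35296$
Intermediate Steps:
$m = -8$ ($m = 13 - 21 = -8$)
$m 4412 = \left(-8\right) 4412 = -35296$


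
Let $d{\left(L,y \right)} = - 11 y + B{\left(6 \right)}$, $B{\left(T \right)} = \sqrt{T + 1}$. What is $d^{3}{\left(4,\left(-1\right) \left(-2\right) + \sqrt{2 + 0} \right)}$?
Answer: $- \left(22 - \sqrt{7} + 11 \sqrt{2}\right)^{3} \approx -42547.0$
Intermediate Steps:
$B{\left(T \right)} = \sqrt{1 + T}$
$d{\left(L,y \right)} = \sqrt{7} - 11 y$ ($d{\left(L,y \right)} = - 11 y + \sqrt{1 + 6} = - 11 y + \sqrt{7} = \sqrt{7} - 11 y$)
$d^{3}{\left(4,\left(-1\right) \left(-2\right) + \sqrt{2 + 0} \right)} = \left(\sqrt{7} - 11 \left(\left(-1\right) \left(-2\right) + \sqrt{2 + 0}\right)\right)^{3} = \left(\sqrt{7} - 11 \left(2 + \sqrt{2}\right)\right)^{3} = \left(\sqrt{7} - \left(22 + 11 \sqrt{2}\right)\right)^{3} = \left(-22 + \sqrt{7} - 11 \sqrt{2}\right)^{3}$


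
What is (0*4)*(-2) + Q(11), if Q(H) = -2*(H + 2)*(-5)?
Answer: 130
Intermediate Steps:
Q(H) = 20 + 10*H (Q(H) = -2*(2 + H)*(-5) = (-4 - 2*H)*(-5) = 20 + 10*H)
(0*4)*(-2) + Q(11) = (0*4)*(-2) + (20 + 10*11) = 0*(-2) + (20 + 110) = 0 + 130 = 130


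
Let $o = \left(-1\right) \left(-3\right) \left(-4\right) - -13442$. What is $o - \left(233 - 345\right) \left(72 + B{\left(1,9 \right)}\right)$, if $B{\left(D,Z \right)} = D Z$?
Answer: $22502$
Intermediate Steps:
$o = 13430$ ($o = 3 \left(-4\right) + 13442 = -12 + 13442 = 13430$)
$o - \left(233 - 345\right) \left(72 + B{\left(1,9 \right)}\right) = 13430 - \left(233 - 345\right) \left(72 + 1 \cdot 9\right) = 13430 - - 112 \left(72 + 9\right) = 13430 - \left(-112\right) 81 = 13430 - -9072 = 13430 + 9072 = 22502$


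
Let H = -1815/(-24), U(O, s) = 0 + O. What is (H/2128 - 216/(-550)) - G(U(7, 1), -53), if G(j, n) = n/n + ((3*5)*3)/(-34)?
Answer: 59833239/79587200 ≈ 0.75179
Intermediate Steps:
U(O, s) = O
H = 605/8 (H = -1815*(-1/24) = 605/8 ≈ 75.625)
G(j, n) = -11/34 (G(j, n) = 1 + (15*3)*(-1/34) = 1 + 45*(-1/34) = 1 - 45/34 = -11/34)
(H/2128 - 216/(-550)) - G(U(7, 1), -53) = ((605/8)/2128 - 216/(-550)) - 1*(-11/34) = ((605/8)*(1/2128) - 216*(-1/550)) + 11/34 = (605/17024 + 108/275) + 11/34 = 2004967/4681600 + 11/34 = 59833239/79587200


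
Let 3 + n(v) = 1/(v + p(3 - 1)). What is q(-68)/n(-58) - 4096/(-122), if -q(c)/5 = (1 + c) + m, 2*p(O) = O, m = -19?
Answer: -13289/122 ≈ -108.93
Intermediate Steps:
p(O) = O/2
n(v) = -3 + 1/(1 + v) (n(v) = -3 + 1/(v + (3 - 1)/2) = -3 + 1/(v + (½)*2) = -3 + 1/(v + 1) = -3 + 1/(1 + v))
q(c) = 90 - 5*c (q(c) = -5*((1 + c) - 19) = -5*(-18 + c) = 90 - 5*c)
q(-68)/n(-58) - 4096/(-122) = (90 - 5*(-68))/(((-2 - 3*(-58))/(1 - 58))) - 4096/(-122) = (90 + 340)/(((-2 + 174)/(-57))) - 4096*(-1/122) = 430/((-1/57*172)) + 2048/61 = 430/(-172/57) + 2048/61 = 430*(-57/172) + 2048/61 = -285/2 + 2048/61 = -13289/122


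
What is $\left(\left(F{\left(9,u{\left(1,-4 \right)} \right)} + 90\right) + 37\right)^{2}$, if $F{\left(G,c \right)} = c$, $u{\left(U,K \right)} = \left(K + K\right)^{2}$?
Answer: $36481$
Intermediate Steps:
$u{\left(U,K \right)} = 4 K^{2}$ ($u{\left(U,K \right)} = \left(2 K\right)^{2} = 4 K^{2}$)
$\left(\left(F{\left(9,u{\left(1,-4 \right)} \right)} + 90\right) + 37\right)^{2} = \left(\left(4 \left(-4\right)^{2} + 90\right) + 37\right)^{2} = \left(\left(4 \cdot 16 + 90\right) + 37\right)^{2} = \left(\left(64 + 90\right) + 37\right)^{2} = \left(154 + 37\right)^{2} = 191^{2} = 36481$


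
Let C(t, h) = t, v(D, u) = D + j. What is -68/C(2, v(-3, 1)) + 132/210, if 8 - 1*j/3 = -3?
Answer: -1168/35 ≈ -33.371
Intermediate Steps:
j = 33 (j = 24 - 3*(-3) = 24 + 9 = 33)
v(D, u) = 33 + D (v(D, u) = D + 33 = 33 + D)
-68/C(2, v(-3, 1)) + 132/210 = -68/2 + 132/210 = -68*½ + 132*(1/210) = -34 + 22/35 = -1168/35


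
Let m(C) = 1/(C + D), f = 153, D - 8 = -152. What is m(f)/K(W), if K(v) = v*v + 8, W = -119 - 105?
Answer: 1/451656 ≈ 2.2141e-6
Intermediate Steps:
D = -144 (D = 8 - 152 = -144)
W = -224
K(v) = 8 + v² (K(v) = v² + 8 = 8 + v²)
m(C) = 1/(-144 + C) (m(C) = 1/(C - 144) = 1/(-144 + C))
m(f)/K(W) = 1/((-144 + 153)*(8 + (-224)²)) = 1/(9*(8 + 50176)) = (⅑)/50184 = (⅑)*(1/50184) = 1/451656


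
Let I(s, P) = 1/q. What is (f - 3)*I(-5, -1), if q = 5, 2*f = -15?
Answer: -21/10 ≈ -2.1000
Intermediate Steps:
f = -15/2 (f = (½)*(-15) = -15/2 ≈ -7.5000)
I(s, P) = ⅕ (I(s, P) = 1/5 = ⅕)
(f - 3)*I(-5, -1) = (-15/2 - 3)*(⅕) = -21/2*⅕ = -21/10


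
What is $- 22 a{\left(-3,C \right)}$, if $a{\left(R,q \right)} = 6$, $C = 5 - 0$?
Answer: $-132$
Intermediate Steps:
$C = 5$ ($C = 5 + 0 = 5$)
$- 22 a{\left(-3,C \right)} = \left(-22\right) 6 = -132$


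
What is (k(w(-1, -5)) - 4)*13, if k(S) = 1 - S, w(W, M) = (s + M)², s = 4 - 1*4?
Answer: -364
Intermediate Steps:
s = 0 (s = 4 - 4 = 0)
w(W, M) = M² (w(W, M) = (0 + M)² = M²)
(k(w(-1, -5)) - 4)*13 = ((1 - 1*(-5)²) - 4)*13 = ((1 - 1*25) - 4)*13 = ((1 - 25) - 4)*13 = (-24 - 4)*13 = -28*13 = -364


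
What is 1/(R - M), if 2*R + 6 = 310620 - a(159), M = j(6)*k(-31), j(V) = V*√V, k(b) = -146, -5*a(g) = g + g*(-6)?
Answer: 68990/10707098889 - 1168*√6/32121296667 ≈ 6.3543e-6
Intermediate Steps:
a(g) = g (a(g) = -(g + g*(-6))/5 = -(g - 6*g)/5 = -(-1)*g = g)
j(V) = V^(3/2)
M = -876*√6 (M = 6^(3/2)*(-146) = (6*√6)*(-146) = -876*√6 ≈ -2145.8)
R = 310455/2 (R = -3 + (310620 - 1*159)/2 = -3 + (310620 - 159)/2 = -3 + (½)*310461 = -3 + 310461/2 = 310455/2 ≈ 1.5523e+5)
1/(R - M) = 1/(310455/2 - (-876)*√6) = 1/(310455/2 + 876*√6)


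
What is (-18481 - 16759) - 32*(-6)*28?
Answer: -29864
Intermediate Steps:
(-18481 - 16759) - 32*(-6)*28 = -35240 + 192*28 = -35240 + 5376 = -29864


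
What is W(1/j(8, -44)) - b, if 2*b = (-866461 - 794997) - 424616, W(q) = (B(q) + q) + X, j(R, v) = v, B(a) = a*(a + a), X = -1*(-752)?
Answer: 1010387731/968 ≈ 1.0438e+6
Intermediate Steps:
X = 752
B(a) = 2*a² (B(a) = a*(2*a) = 2*a²)
W(q) = 752 + q + 2*q² (W(q) = (2*q² + q) + 752 = (q + 2*q²) + 752 = 752 + q + 2*q²)
b = -1043037 (b = ((-866461 - 794997) - 424616)/2 = (-1661458 - 424616)/2 = (½)*(-2086074) = -1043037)
W(1/j(8, -44)) - b = (752 + 1/(-44) + 2*(1/(-44))²) - 1*(-1043037) = (752 - 1/44 + 2*(-1/44)²) + 1043037 = (752 - 1/44 + 2*(1/1936)) + 1043037 = (752 - 1/44 + 1/968) + 1043037 = 727915/968 + 1043037 = 1010387731/968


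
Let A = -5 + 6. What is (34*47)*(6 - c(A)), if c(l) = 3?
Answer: 4794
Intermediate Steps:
A = 1
(34*47)*(6 - c(A)) = (34*47)*(6 - 1*3) = 1598*(6 - 3) = 1598*3 = 4794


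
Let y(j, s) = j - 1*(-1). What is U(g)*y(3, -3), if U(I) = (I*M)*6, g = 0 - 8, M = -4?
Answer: 768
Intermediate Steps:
y(j, s) = 1 + j (y(j, s) = j + 1 = 1 + j)
g = -8
U(I) = -24*I (U(I) = (I*(-4))*6 = -4*I*6 = -24*I)
U(g)*y(3, -3) = (-24*(-8))*(1 + 3) = 192*4 = 768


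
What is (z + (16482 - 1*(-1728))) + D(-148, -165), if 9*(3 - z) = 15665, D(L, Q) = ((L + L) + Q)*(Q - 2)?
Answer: 841135/9 ≈ 93460.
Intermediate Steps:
D(L, Q) = (-2 + Q)*(Q + 2*L) (D(L, Q) = (2*L + Q)*(-2 + Q) = (Q + 2*L)*(-2 + Q) = (-2 + Q)*(Q + 2*L))
z = -15638/9 (z = 3 - ⅑*15665 = 3 - 15665/9 = -15638/9 ≈ -1737.6)
(z + (16482 - 1*(-1728))) + D(-148, -165) = (-15638/9 + (16482 - 1*(-1728))) + ((-165)² - 4*(-148) - 2*(-165) + 2*(-148)*(-165)) = (-15638/9 + (16482 + 1728)) + (27225 + 592 + 330 + 48840) = (-15638/9 + 18210) + 76987 = 148252/9 + 76987 = 841135/9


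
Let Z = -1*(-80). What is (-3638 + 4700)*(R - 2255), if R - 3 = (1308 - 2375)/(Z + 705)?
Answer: -1878557994/785 ≈ -2.3931e+6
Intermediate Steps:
Z = 80
R = 1288/785 (R = 3 + (1308 - 2375)/(80 + 705) = 3 - 1067/785 = 1288/785 ≈ 1.6408)
(-3638 + 4700)*(R - 2255) = (-3638 + 4700)*(1288/785 - 2255) = 1062*(-1768887/785) = -1878557994/785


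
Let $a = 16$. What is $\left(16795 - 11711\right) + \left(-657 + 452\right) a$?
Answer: $1804$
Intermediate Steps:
$\left(16795 - 11711\right) + \left(-657 + 452\right) a = \left(16795 - 11711\right) + \left(-657 + 452\right) 16 = 5084 - 3280 = 1804$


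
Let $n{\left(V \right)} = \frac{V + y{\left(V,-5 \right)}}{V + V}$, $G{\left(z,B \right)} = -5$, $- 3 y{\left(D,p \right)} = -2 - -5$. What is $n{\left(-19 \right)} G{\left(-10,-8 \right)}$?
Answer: $- \frac{50}{19} \approx -2.6316$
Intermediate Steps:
$y{\left(D,p \right)} = -1$ ($y{\left(D,p \right)} = - \frac{-2 - -5}{3} = - \frac{-2 + 5}{3} = \left(- \frac{1}{3}\right) 3 = -1$)
$n{\left(V \right)} = \frac{-1 + V}{2 V}$ ($n{\left(V \right)} = \frac{V - 1}{V + V} = \frac{-1 + V}{2 V}$)
$n{\left(-19 \right)} G{\left(-10,-8 \right)} = \frac{-1 - 19}{2 \left(-19\right)} \left(-5\right) = \frac{1}{2} \left(- \frac{1}{19}\right) \left(-20\right) \left(-5\right) = \frac{10}{19} \left(-5\right) = - \frac{50}{19}$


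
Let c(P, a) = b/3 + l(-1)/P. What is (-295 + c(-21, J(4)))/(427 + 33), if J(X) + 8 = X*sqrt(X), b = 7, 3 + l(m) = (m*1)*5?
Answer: -1023/1610 ≈ -0.63540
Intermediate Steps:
l(m) = -3 + 5*m (l(m) = -3 + (m*1)*5 = -3 + m*5 = -3 + 5*m)
J(X) = -8 + X**(3/2) (J(X) = -8 + X*sqrt(X) = -8 + X**(3/2))
c(P, a) = 7/3 - 8/P (c(P, a) = 7/3 + (-3 + 5*(-1))/P = 7*(1/3) + (-3 - 5)/P = 7/3 - 8/P)
(-295 + c(-21, J(4)))/(427 + 33) = (-295 + (7/3 - 8/(-21)))/(427 + 33) = (-295 + (7/3 - 8*(-1/21)))/460 = (-295 + (7/3 + 8/21))*(1/460) = (-295 + 19/7)*(1/460) = -2046/7*1/460 = -1023/1610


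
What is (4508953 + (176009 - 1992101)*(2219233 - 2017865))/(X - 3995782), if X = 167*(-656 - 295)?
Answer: 365698304903/4154599 ≈ 88023.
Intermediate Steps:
X = -158817 (X = 167*(-951) = -158817)
(4508953 + (176009 - 1992101)*(2219233 - 2017865))/(X - 3995782) = (4508953 + (176009 - 1992101)*(2219233 - 2017865))/(-158817 - 3995782) = (4508953 - 1816092*201368)/(-4154599) = (4508953 - 365702813856)*(-1/4154599) = -365698304903*(-1/4154599) = 365698304903/4154599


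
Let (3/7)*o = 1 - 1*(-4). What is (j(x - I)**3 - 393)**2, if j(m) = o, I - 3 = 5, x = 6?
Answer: 1040965696/729 ≈ 1.4279e+6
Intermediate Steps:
I = 8 (I = 3 + 5 = 8)
o = 35/3 (o = 7*(1 - 1*(-4))/3 = 7*(1 + 4)/3 = (7/3)*5 = 35/3 ≈ 11.667)
j(m) = 35/3
(j(x - I)**3 - 393)**2 = ((35/3)**3 - 393)**2 = (42875/27 - 393)**2 = (32264/27)**2 = 1040965696/729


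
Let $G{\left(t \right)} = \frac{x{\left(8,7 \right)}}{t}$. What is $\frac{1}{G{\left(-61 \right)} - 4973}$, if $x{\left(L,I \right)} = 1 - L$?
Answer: $- \frac{61}{303346} \approx -0.00020109$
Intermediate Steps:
$G{\left(t \right)} = - \frac{7}{t}$ ($G{\left(t \right)} = \frac{1 - 8}{t} = - \frac{7}{t}$)
$\frac{1}{G{\left(-61 \right)} - 4973} = \frac{1}{- \frac{7}{-61} - 4973} = \frac{1}{\left(-7\right) \left(- \frac{1}{61}\right) - 4973} = \frac{1}{\frac{7}{61} - 4973} = \frac{1}{- \frac{303346}{61}} = - \frac{61}{303346}$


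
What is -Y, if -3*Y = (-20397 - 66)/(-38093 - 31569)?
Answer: 6821/69662 ≈ 0.097916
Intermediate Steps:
Y = -6821/69662 (Y = -(-20397 - 66)/(3*(-38093 - 31569)) = -(-6821)/(-69662) = -(-6821)*(-1)/69662 = -⅓*20463/69662 = -6821/69662 ≈ -0.097916)
-Y = -1*(-6821/69662) = 6821/69662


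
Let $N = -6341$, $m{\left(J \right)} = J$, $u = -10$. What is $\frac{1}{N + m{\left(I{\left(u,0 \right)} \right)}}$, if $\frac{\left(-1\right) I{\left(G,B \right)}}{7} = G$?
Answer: $- \frac{1}{6271} \approx -0.00015946$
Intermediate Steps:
$I{\left(G,B \right)} = - 7 G$
$\frac{1}{N + m{\left(I{\left(u,0 \right)} \right)}} = \frac{1}{-6341 - -70} = \frac{1}{-6341 + 70} = \frac{1}{-6271} = - \frac{1}{6271}$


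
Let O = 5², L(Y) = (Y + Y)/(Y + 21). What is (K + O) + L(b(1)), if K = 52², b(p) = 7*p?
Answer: 5459/2 ≈ 2729.5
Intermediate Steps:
L(Y) = 2*Y/(21 + Y) (L(Y) = (2*Y)/(21 + Y) = 2*Y/(21 + Y))
K = 2704
O = 25
(K + O) + L(b(1)) = (2704 + 25) + 2*(7*1)/(21 + 7*1) = 2729 + 2*7/(21 + 7) = 2729 + 2*7/28 = 2729 + 2*7*(1/28) = 2729 + ½ = 5459/2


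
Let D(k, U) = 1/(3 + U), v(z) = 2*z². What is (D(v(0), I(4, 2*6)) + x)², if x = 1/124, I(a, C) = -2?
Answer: 15625/15376 ≈ 1.0162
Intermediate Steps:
x = 1/124 ≈ 0.0080645
(D(v(0), I(4, 2*6)) + x)² = (1/(3 - 2) + 1/124)² = (1/1 + 1/124)² = (1 + 1/124)² = (125/124)² = 15625/15376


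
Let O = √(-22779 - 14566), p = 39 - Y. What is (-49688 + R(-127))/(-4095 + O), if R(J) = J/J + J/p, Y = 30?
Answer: 2907515/240091 + 44731*I*√37345/15125733 ≈ 12.11 + 0.57149*I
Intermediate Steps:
p = 9 (p = 39 - 1*30 = 39 - 30 = 9)
O = I*√37345 (O = √(-37345) = I*√37345 ≈ 193.25*I)
R(J) = 1 + J/9 (R(J) = J/J + J/9 = 1 + J*(⅑) = 1 + J/9)
(-49688 + R(-127))/(-4095 + O) = (-49688 + (1 + (⅑)*(-127)))/(-4095 + I*√37345) = (-49688 + (1 - 127/9))/(-4095 + I*√37345) = (-49688 - 118/9)/(-4095 + I*√37345) = -447310/(9*(-4095 + I*√37345))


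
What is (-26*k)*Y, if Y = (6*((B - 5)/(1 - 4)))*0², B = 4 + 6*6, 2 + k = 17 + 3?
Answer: 0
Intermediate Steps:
k = 18 (k = -2 + (17 + 3) = -2 + 20 = 18)
B = 40 (B = 4 + 36 = 40)
Y = 0 (Y = (6*((40 - 5)/(1 - 4)))*0² = (6*(35/(-3)))*0 = (6*(35*(-⅓)))*0 = (6*(-35/3))*0 = -70*0 = 0)
(-26*k)*Y = -26*18*0 = -468*0 = 0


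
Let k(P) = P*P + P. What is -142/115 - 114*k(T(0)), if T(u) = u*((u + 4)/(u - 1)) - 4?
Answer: -157462/115 ≈ -1369.2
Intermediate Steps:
T(u) = -4 + u*(4 + u)/(-1 + u) (T(u) = u*((4 + u)/(-1 + u)) - 4 = u*(4 + u)/(-1 + u) - 4 = -4 + u*(4 + u)/(-1 + u))
k(P) = P + P² (k(P) = P² + P = P + P²)
-142/115 - 114*k(T(0)) = -142/115 - 114*(4 + 0²)/(-1 + 0)*(1 + (4 + 0²)/(-1 + 0)) = -142*1/115 - 114*(4 + 0)/(-1)*(1 + (4 + 0)/(-1)) = -142/115 - 114*(-1*4)*(1 - 1*4) = -142/115 - (-456)*(1 - 4) = -142/115 - (-456)*(-3) = -142/115 - 114*12 = -142/115 - 1368 = -157462/115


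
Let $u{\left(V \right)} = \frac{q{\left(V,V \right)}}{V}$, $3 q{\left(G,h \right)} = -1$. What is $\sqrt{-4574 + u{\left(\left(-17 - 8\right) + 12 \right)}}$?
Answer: $\frac{i \sqrt{6957015}}{39} \approx 67.631 i$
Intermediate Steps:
$q{\left(G,h \right)} = - \frac{1}{3}$ ($q{\left(G,h \right)} = \frac{1}{3} \left(-1\right) = - \frac{1}{3}$)
$u{\left(V \right)} = - \frac{1}{3 V}$
$\sqrt{-4574 + u{\left(\left(-17 - 8\right) + 12 \right)}} = \sqrt{-4574 - \frac{1}{3 \left(\left(-17 - 8\right) + 12\right)}} = \sqrt{-4574 - \frac{1}{3 \left(-25 + 12\right)}} = \sqrt{-4574 - \frac{1}{3 \left(-13\right)}} = \sqrt{-4574 - - \frac{1}{39}} = \sqrt{-4574 + \frac{1}{39}} = \sqrt{- \frac{178385}{39}} = \frac{i \sqrt{6957015}}{39}$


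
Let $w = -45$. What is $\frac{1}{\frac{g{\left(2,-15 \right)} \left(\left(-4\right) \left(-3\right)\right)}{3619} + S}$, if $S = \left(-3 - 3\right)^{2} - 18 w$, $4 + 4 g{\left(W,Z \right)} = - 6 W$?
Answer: $\frac{3619}{3061626} \approx 0.0011821$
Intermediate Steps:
$g{\left(W,Z \right)} = -1 - \frac{3 W}{2}$ ($g{\left(W,Z \right)} = -1 + \frac{\left(-6\right) W}{4} = -1 - \frac{3 W}{2}$)
$S = 846$ ($S = \left(-3 - 3\right)^{2} - -810 = \left(-6\right)^{2} + 810 = 36 + 810 = 846$)
$\frac{1}{\frac{g{\left(2,-15 \right)} \left(\left(-4\right) \left(-3\right)\right)}{3619} + S} = \frac{1}{\frac{\left(-1 - 3\right) \left(\left(-4\right) \left(-3\right)\right)}{3619} + 846} = \frac{1}{\left(-1 - 3\right) 12 \cdot \frac{1}{3619} + 846} = \frac{1}{\left(-4\right) 12 \cdot \frac{1}{3619} + 846} = \frac{1}{\left(-48\right) \frac{1}{3619} + 846} = \frac{1}{- \frac{48}{3619} + 846} = \frac{1}{\frac{3061626}{3619}} = \frac{3619}{3061626}$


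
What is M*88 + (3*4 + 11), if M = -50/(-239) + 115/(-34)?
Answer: -1041091/4063 ≈ -256.24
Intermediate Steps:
M = -25785/8126 (M = -50*(-1/239) + 115*(-1/34) = 50/239 - 115/34 = -25785/8126 ≈ -3.1731)
M*88 + (3*4 + 11) = -25785/8126*88 + (3*4 + 11) = -1134540/4063 + (12 + 11) = -1134540/4063 + 23 = -1041091/4063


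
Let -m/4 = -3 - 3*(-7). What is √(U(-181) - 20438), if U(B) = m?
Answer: I*√20510 ≈ 143.21*I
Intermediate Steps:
m = -72 (m = -4*(-3 - 3*(-7)) = -4*(-3 + 21) = -4*18 = -72)
U(B) = -72
√(U(-181) - 20438) = √(-72 - 20438) = √(-20510) = I*√20510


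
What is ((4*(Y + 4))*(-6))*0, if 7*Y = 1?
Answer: 0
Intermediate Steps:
Y = 1/7 (Y = (1/7)*1 = 1/7 ≈ 0.14286)
((4*(Y + 4))*(-6))*0 = ((4*(1/7 + 4))*(-6))*0 = ((4*(29/7))*(-6))*0 = ((116/7)*(-6))*0 = -696/7*0 = 0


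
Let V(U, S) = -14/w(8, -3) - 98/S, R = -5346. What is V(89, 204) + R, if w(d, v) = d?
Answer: -1091039/204 ≈ -5348.2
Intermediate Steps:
V(U, S) = -7/4 - 98/S (V(U, S) = -14/8 - 98/S = -14*⅛ - 98/S = -7/4 - 98/S)
V(89, 204) + R = (-7/4 - 98/204) - 5346 = (-7/4 - 98*1/204) - 5346 = (-7/4 - 49/102) - 5346 = -455/204 - 5346 = -1091039/204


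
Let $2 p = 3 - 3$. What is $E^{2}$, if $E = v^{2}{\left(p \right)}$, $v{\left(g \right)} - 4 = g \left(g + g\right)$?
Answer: $256$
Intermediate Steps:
$p = 0$ ($p = \frac{3 - 3}{2} = \frac{1}{2} \cdot 0 = 0$)
$v{\left(g \right)} = 4 + 2 g^{2}$ ($v{\left(g \right)} = 4 + g \left(g + g\right) = 4 + g 2 g = 4 + 2 g^{2}$)
$E = 16$ ($E = \left(4 + 2 \cdot 0^{2}\right)^{2} = \left(4 + 2 \cdot 0\right)^{2} = \left(4 + 0\right)^{2} = 4^{2} = 16$)
$E^{2} = 16^{2} = 256$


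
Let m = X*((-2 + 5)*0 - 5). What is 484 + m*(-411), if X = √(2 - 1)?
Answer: 2539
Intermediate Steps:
X = 1 (X = √1 = 1)
m = -5 (m = 1*((-2 + 5)*0 - 5) = 1*(3*0 - 5) = 1*(0 - 5) = 1*(-5) = -5)
484 + m*(-411) = 484 - 5*(-411) = 484 + 2055 = 2539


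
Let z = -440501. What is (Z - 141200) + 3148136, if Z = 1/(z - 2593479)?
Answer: 9122983685279/3033980 ≈ 3.0069e+6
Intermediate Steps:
Z = -1/3033980 (Z = 1/(-440501 - 2593479) = 1/(-3033980) = -1/3033980 ≈ -3.2960e-7)
(Z - 141200) + 3148136 = (-1/3033980 - 141200) + 3148136 = -428397976001/3033980 + 3148136 = 9122983685279/3033980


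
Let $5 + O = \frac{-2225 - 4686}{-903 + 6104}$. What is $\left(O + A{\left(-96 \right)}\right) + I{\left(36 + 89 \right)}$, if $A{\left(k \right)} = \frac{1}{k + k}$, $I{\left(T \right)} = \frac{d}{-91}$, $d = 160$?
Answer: $- \frac{105050909}{12981696} \approx -8.0922$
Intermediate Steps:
$I{\left(T \right)} = - \frac{160}{91}$ ($I{\left(T \right)} = \frac{160}{-91} = 160 \left(- \frac{1}{91}\right) = - \frac{160}{91}$)
$A{\left(k \right)} = \frac{1}{2 k}$
$O = - \frac{32916}{5201}$ ($O = -5 + \frac{-2225 - 4686}{-903 + 6104} = -5 - \frac{6911}{5201} = - \frac{32916}{5201} \approx -6.3288$)
$\left(O + A{\left(-96 \right)}\right) + I{\left(36 + 89 \right)} = \left(- \frac{32916}{5201} + \frac{1}{2 \left(-96\right)}\right) - \frac{160}{91} = \left(- \frac{32916}{5201} + \frac{1}{2} \left(- \frac{1}{96}\right)\right) - \frac{160}{91} = \left(- \frac{32916}{5201} - \frac{1}{192}\right) - \frac{160}{91} = - \frac{6325073}{998592} - \frac{160}{91} = - \frac{105050909}{12981696}$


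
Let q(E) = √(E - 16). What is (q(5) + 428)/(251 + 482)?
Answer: 428/733 + I*√11/733 ≈ 0.5839 + 0.0045247*I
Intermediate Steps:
q(E) = √(-16 + E)
(q(5) + 428)/(251 + 482) = (√(-16 + 5) + 428)/(251 + 482) = (√(-11) + 428)/733 = (I*√11 + 428)*(1/733) = (428 + I*√11)*(1/733) = 428/733 + I*√11/733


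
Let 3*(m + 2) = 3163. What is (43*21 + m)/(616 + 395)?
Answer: 5866/3033 ≈ 1.9341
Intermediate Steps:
m = 3157/3 (m = -2 + (⅓)*3163 = -2 + 3163/3 = 3157/3 ≈ 1052.3)
(43*21 + m)/(616 + 395) = (43*21 + 3157/3)/(616 + 395) = (903 + 3157/3)/1011 = (5866/3)*(1/1011) = 5866/3033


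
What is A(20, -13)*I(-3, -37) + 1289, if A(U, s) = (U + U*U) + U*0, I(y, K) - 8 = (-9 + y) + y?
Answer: -1651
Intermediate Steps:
I(y, K) = -1 + 2*y (I(y, K) = 8 + ((-9 + y) + y) = 8 + (-9 + 2*y) = -1 + 2*y)
A(U, s) = U + U² (A(U, s) = (U + U²) + 0 = U + U²)
A(20, -13)*I(-3, -37) + 1289 = (20*(1 + 20))*(-1 + 2*(-3)) + 1289 = (20*21)*(-1 - 6) + 1289 = 420*(-7) + 1289 = -2940 + 1289 = -1651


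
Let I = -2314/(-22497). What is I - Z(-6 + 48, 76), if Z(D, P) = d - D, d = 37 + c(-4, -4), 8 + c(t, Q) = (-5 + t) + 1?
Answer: 474751/22497 ≈ 21.103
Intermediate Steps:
I = 2314/22497 (I = -2314*(-1/22497) = 2314/22497 ≈ 0.10286)
c(t, Q) = -12 + t (c(t, Q) = -8 + ((-5 + t) + 1) = -8 + (-4 + t) = -12 + t)
d = 21 (d = 37 + (-12 - 4) = 37 - 16 = 21)
Z(D, P) = 21 - D
I - Z(-6 + 48, 76) = 2314/22497 - (21 - (-6 + 48)) = 2314/22497 - (21 - 1*42) = 2314/22497 - (21 - 42) = 2314/22497 - 1*(-21) = 2314/22497 + 21 = 474751/22497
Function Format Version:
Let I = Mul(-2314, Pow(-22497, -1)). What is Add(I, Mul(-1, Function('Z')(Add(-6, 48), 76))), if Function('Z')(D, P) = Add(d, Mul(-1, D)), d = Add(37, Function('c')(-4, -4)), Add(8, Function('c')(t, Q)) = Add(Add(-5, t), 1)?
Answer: Rational(474751, 22497) ≈ 21.103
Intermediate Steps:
I = Rational(2314, 22497) (I = Mul(-2314, Rational(-1, 22497)) = Rational(2314, 22497) ≈ 0.10286)
Function('c')(t, Q) = Add(-12, t) (Function('c')(t, Q) = Add(-8, Add(Add(-5, t), 1)) = Add(-8, Add(-4, t)) = Add(-12, t))
d = 21 (d = Add(37, Add(-12, -4)) = Add(37, -16) = 21)
Function('Z')(D, P) = Add(21, Mul(-1, D))
Add(I, Mul(-1, Function('Z')(Add(-6, 48), 76))) = Add(Rational(2314, 22497), Mul(-1, Add(21, Mul(-1, Add(-6, 48))))) = Add(Rational(2314, 22497), Mul(-1, Add(21, Mul(-1, 42)))) = Add(Rational(2314, 22497), Mul(-1, Add(21, -42))) = Add(Rational(2314, 22497), Mul(-1, -21)) = Add(Rational(2314, 22497), 21) = Rational(474751, 22497)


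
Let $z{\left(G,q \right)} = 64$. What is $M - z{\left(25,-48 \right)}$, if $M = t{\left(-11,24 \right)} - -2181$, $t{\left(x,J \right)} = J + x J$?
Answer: $1877$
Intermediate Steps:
$t{\left(x,J \right)} = J + J x$
$M = 1941$ ($M = 24 \left(1 - 11\right) - -2181 = 24 \left(-10\right) + 2181 = -240 + 2181 = 1941$)
$M - z{\left(25,-48 \right)} = 1941 - 64 = 1877$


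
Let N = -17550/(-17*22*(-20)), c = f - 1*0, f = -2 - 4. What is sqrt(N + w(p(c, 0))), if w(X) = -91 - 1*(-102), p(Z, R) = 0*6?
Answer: sqrt(1210451)/374 ≈ 2.9417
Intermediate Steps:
f = -6
c = -6 (c = -6 - 1*0 = -6 + 0 = -6)
p(Z, R) = 0
N = -1755/748 (N = -17550/((-374*(-20))) = -17550/7480 = -17550*1/7480 = -1755/748 ≈ -2.3463)
w(X) = 11 (w(X) = -91 + 102 = 11)
sqrt(N + w(p(c, 0))) = sqrt(-1755/748 + 11) = sqrt(6473/748) = sqrt(1210451)/374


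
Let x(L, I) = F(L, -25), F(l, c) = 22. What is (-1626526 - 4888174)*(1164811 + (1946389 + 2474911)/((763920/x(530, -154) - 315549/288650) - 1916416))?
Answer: -45337976220950535991126300/5974658979439 ≈ -7.5884e+12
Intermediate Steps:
x(L, I) = 22
(-1626526 - 4888174)*(1164811 + (1946389 + 2474911)/((763920/x(530, -154) - 315549/288650) - 1916416)) = (-1626526 - 4888174)*(1164811 + (1946389 + 2474911)/((763920/22 - 315549/288650) - 1916416)) = -6514700*(1164811 + 4421300/((763920*(1/22) - 315549*1/288650) - 1916416)) = -6514700*(1164811 + 4421300/((381960/11 - 315549/288650) - 1916416)) = -6514700*(1164811 + 4421300/(110249282961/3175150 - 1916416)) = -6514700*(1164811 + 4421300/(-5974658979439/3175150)) = -6514700*(1164811 + 4421300*(-3175150/5974658979439)) = -6514700*(1164811 - 14038290695000/5974658979439) = -6514700*6959334462208626029/5974658979439 = -45337976220950535991126300/5974658979439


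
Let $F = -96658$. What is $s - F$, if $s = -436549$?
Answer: $-339891$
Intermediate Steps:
$s - F = -436549 - -96658 = -436549 + 96658 = -339891$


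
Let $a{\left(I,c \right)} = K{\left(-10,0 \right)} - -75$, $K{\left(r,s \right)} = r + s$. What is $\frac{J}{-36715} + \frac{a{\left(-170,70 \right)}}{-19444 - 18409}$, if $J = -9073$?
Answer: $\frac{341053794}{1389772895} \approx 0.2454$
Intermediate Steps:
$a{\left(I,c \right)} = 65$ ($a{\left(I,c \right)} = \left(-10 + 0\right) - -75 = -10 + 75 = 65$)
$\frac{J}{-36715} + \frac{a{\left(-170,70 \right)}}{-19444 - 18409} = - \frac{9073}{-36715} + \frac{65}{-19444 - 18409} = \left(-9073\right) \left(- \frac{1}{36715}\right) + \frac{65}{-37853} = \frac{9073}{36715} + 65 \left(- \frac{1}{37853}\right) = \frac{9073}{36715} - \frac{65}{37853} = \frac{341053794}{1389772895}$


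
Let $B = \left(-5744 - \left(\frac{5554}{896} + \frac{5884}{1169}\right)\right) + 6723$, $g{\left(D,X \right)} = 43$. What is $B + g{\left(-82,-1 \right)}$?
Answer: $\frac{75621617}{74816} \approx 1010.8$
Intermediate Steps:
$B = \frac{72404529}{74816}$ ($B = \left(-5744 - \left(5554 \cdot \frac{1}{896} + 5884 \cdot \frac{1}{1169}\right)\right) + 6723 = \left(-5744 - \left(\frac{2777}{448} + \frac{5884}{1169}\right)\right) + 6723 = \left(-5744 - \frac{840335}{74816}\right) + 6723 = - \frac{430583439}{74816} + 6723 = \frac{72404529}{74816} \approx 967.77$)
$B + g{\left(-82,-1 \right)} = \frac{72404529}{74816} + 43 = \frac{75621617}{74816}$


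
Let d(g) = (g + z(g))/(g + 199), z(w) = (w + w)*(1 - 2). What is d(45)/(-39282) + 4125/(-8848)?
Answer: -1647372285/3533599216 ≈ -0.46620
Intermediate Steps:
z(w) = -2*w (z(w) = (2*w)*(-1) = -2*w)
d(g) = -g/(199 + g) (d(g) = (g - 2*g)/(g + 199) = (-g)/(199 + g) = -g/(199 + g))
d(45)/(-39282) + 4125/(-8848) = -1*45/(199 + 45)/(-39282) + 4125/(-8848) = -1*45/244*(-1/39282) + 4125*(-1/8848) = -1*45*1/244*(-1/39282) - 4125/8848 = -45/244*(-1/39282) - 4125/8848 = 15/3194936 - 4125/8848 = -1647372285/3533599216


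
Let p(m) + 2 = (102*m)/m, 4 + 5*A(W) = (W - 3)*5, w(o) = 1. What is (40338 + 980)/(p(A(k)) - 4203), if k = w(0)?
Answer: -41318/4103 ≈ -10.070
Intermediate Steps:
k = 1
A(W) = -19/5 + W (A(W) = -4/5 + ((W - 3)*5)/5 = -4/5 + ((-3 + W)*5)/5 = -4/5 + (-15 + 5*W)/5 = -4/5 + (-3 + W) = -19/5 + W)
p(m) = 100 (p(m) = -2 + (102*m)/m = -2 + 102 = 100)
(40338 + 980)/(p(A(k)) - 4203) = (40338 + 980)/(100 - 4203) = 41318/(-4103) = 41318*(-1/4103) = -41318/4103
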